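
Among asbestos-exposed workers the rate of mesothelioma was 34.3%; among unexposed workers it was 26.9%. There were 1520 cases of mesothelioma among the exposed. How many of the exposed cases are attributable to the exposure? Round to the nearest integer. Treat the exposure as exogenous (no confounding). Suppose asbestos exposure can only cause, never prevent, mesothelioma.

p₁ = 0.343, p₀ = 0.269.
PN = (p₁ − p₀)/p₁ = (0.343 − 0.269) / 0.343 ≈ 0.21574.
Attributable cases ≈ PN × (exposed cases) = 0.21574 × 1520 ≈ 327.93.

about 328 cases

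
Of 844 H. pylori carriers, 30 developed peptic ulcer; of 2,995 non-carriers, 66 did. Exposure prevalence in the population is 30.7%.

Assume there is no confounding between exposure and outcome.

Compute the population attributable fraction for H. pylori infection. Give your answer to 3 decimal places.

p₁ = P(outcome | exposed) = 30/844 = 0.035545
p₀ = P(outcome | unexposed) = 66/2995 = 0.022037
Overall risk P(Y=1) = π·p₁ + (1−π)·p₀ = 0.307×0.035545 + 0.693×0.022037 = 0.026184.
Under exogeneity, PAF = [P(Y=1) − p₀] / P(Y=1).
PAF = (0.026184 − 0.022037) / 0.026184 ≈ 0.1584

PAF ≈ 0.158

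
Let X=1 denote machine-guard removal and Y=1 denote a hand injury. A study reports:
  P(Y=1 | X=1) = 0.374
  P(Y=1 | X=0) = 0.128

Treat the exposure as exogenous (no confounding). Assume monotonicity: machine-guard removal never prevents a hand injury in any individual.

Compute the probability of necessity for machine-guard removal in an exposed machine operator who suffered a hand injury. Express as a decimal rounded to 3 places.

Let p₁ = 0.374, p₀ = 0.128.
Under exogeneity and monotonicity, PN = (p₁ − p₀) / p₁.
PN = (0.374 − 0.128) / 0.374 = 0.246 / 0.374 ≈ 0.6578

PN ≈ 0.658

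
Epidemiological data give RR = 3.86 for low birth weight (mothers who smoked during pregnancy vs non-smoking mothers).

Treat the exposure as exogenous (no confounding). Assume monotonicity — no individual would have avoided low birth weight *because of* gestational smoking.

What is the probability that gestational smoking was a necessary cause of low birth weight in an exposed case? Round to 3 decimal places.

Under exogeneity and monotonicity, PN = (RR − 1) / RR = 1 − 1/RR.
PN = (3.86 − 1) / 3.86 = 2.86 / 3.86 ≈ 0.7409

PN ≈ 0.741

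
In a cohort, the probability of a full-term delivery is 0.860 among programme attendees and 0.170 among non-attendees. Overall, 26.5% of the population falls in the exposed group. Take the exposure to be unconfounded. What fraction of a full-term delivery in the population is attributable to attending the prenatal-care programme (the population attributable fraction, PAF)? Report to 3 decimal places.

PAF ≈ 0.518

Let p₁ = 0.86, p₀ = 0.17.
Overall risk P(Y=1) = π·p₁ + (1−π)·p₀ = 0.265×0.86 + 0.735×0.17 = 0.35285.
Under exogeneity, PAF = [P(Y=1) − p₀] / P(Y=1).
PAF = (0.35285 − 0.17) / 0.35285 ≈ 0.5182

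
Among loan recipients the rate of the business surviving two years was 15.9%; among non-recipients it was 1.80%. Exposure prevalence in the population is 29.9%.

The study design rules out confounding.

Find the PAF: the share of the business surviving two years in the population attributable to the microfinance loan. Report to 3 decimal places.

PAF ≈ 0.701

p₁ = 0.159, p₀ = 0.018.
Overall risk P(Y=1) = π·p₁ + (1−π)·p₀ = 0.299×0.159 + 0.701×0.018 = 0.060159.
Under exogeneity, PAF = [P(Y=1) − p₀] / P(Y=1).
PAF = (0.060159 − 0.018) / 0.060159 ≈ 0.7008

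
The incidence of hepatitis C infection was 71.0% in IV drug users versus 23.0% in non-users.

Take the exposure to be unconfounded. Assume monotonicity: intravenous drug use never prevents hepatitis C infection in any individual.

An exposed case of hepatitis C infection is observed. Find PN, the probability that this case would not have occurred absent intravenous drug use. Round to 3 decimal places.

p₁ = 0.71, p₀ = 0.23.
Under exogeneity and monotonicity, PN = (p₁ − p₀) / p₁.
PN = (0.71 − 0.23) / 0.71 = 0.48 / 0.71 ≈ 0.6761

PN ≈ 0.676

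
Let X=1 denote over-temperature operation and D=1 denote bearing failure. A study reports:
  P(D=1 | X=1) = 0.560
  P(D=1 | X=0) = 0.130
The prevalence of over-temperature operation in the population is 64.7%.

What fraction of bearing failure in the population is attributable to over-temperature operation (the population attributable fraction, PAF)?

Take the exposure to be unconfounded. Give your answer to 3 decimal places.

PAF ≈ 0.682

Let p₁ = 0.56, p₀ = 0.13.
Overall risk P(Y=1) = π·p₁ + (1−π)·p₀ = 0.647×0.56 + 0.353×0.13 = 0.40821.
Under exogeneity, PAF = [P(Y=1) − p₀] / P(Y=1).
PAF = (0.40821 − 0.13) / 0.40821 ≈ 0.6815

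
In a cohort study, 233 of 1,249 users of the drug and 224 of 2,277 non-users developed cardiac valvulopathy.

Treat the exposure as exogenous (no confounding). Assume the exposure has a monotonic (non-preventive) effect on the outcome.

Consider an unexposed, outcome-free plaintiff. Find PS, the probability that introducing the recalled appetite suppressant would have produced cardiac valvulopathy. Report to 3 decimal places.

p₁ = P(outcome | exposed) = 233/1249 = 0.18655
p₀ = P(outcome | unexposed) = 224/2277 = 0.098375
Under exogeneity and monotonicity, PS = (p₁ − p₀) / (1 − p₀).
PS = (0.18655 − 0.098375) / (1 − 0.098375) = 0.088174 / 0.90162 ≈ 0.0978

PS ≈ 0.098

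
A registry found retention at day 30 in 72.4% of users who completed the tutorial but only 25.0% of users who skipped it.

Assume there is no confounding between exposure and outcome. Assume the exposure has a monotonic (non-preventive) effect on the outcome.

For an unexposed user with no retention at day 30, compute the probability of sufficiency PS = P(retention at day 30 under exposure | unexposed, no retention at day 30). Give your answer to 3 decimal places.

p₁ = 0.724, p₀ = 0.25.
Under exogeneity and monotonicity, PS = (p₁ − p₀) / (1 − p₀).
PS = (0.724 − 0.25) / (1 − 0.25) = 0.474 / 0.75 ≈ 0.6320

PS ≈ 0.632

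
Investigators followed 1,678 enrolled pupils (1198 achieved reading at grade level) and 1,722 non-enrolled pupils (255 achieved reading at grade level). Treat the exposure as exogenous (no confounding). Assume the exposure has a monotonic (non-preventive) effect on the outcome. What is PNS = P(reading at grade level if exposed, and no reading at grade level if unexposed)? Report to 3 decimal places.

p₁ = P(outcome | exposed) = 1198/1678 = 0.71395
p₀ = P(outcome | unexposed) = 255/1722 = 0.14808
Under exogeneity and monotonicity, PNS = p₁ − p₀.
PNS = 0.71395 − 0.14808 = 0.56586

PNS ≈ 0.566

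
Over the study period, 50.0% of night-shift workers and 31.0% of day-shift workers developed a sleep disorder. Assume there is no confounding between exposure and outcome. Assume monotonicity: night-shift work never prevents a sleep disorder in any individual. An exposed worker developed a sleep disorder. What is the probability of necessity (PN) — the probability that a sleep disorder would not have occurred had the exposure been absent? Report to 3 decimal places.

PN ≈ 0.380

p₁ = 0.5, p₀ = 0.31.
Under exogeneity and monotonicity, PN = (p₁ − p₀) / p₁.
PN = (0.5 − 0.31) / 0.5 = 0.19 / 0.5 ≈ 0.3800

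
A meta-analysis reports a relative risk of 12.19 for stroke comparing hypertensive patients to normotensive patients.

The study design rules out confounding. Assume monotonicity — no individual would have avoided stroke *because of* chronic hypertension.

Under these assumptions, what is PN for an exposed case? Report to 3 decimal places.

Under exogeneity and monotonicity, PN = (RR − 1) / RR = 1 − 1/RR.
PN = (12.19 − 1) / 12.19 = 11.19 / 12.19 ≈ 0.9180

PN ≈ 0.918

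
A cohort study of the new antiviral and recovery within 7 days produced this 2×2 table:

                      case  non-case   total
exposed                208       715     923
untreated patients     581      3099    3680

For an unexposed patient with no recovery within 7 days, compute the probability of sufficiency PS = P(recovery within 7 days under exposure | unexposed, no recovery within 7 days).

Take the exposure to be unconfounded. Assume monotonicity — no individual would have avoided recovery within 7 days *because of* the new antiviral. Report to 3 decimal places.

PS ≈ 0.080

p₁ = P(outcome | exposed) = 208/923 = 0.22535
p₀ = P(outcome | unexposed) = 581/3680 = 0.15788
Under exogeneity and monotonicity, PS = (p₁ − p₀)/(1 − p₀).
PS = (0.22535 − 0.15788) / 0.84212 ≈ 0.0801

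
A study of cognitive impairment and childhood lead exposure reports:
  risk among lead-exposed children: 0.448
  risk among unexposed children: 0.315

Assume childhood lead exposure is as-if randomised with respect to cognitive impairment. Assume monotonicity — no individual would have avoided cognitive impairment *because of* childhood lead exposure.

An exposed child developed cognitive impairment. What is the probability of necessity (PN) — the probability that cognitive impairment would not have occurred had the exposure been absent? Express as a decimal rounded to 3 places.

Let p₁ = 0.448, p₀ = 0.315.
Under exogeneity and monotonicity, PN = (p₁ − p₀) / p₁.
PN = (0.448 − 0.315) / 0.448 = 0.133 / 0.448 ≈ 0.2969

PN ≈ 0.297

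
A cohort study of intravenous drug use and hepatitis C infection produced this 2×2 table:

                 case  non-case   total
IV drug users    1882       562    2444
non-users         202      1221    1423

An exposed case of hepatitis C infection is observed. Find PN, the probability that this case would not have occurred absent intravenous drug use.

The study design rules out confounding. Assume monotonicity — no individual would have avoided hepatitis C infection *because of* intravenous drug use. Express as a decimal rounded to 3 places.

p₁ = P(outcome | exposed) = 1882/2444 = 0.77005
p₀ = P(outcome | unexposed) = 202/1423 = 0.14195
Under exogeneity and monotonicity, PN = (p₁ − p₀) / p₁.
PN = (0.77005 − 0.14195) / 0.77005 = 0.6281 / 0.77005 ≈ 0.8157

PN ≈ 0.816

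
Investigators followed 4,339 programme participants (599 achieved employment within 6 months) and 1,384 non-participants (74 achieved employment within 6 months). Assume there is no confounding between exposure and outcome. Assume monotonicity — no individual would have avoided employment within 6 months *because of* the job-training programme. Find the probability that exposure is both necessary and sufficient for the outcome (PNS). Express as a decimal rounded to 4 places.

PNS ≈ 0.0846

p₁ = P(outcome | exposed) = 599/4339 = 0.13805
p₀ = P(outcome | unexposed) = 74/1384 = 0.053468
Under exogeneity and monotonicity, PNS = p₁ − p₀.
PNS = 0.13805 − 0.053468 = 0.084582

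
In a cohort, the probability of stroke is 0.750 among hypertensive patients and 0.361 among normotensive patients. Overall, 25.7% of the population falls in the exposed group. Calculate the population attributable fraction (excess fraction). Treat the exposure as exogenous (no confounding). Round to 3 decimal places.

Let p₁ = 0.75, p₀ = 0.361.
Overall risk P(Y=1) = π·p₁ + (1−π)·p₀ = 0.257×0.75 + 0.743×0.361 = 0.46097.
Under exogeneity, PAF = [P(Y=1) − p₀] / P(Y=1).
PAF = (0.46097 − 0.361) / 0.46097 ≈ 0.2169

PAF ≈ 0.217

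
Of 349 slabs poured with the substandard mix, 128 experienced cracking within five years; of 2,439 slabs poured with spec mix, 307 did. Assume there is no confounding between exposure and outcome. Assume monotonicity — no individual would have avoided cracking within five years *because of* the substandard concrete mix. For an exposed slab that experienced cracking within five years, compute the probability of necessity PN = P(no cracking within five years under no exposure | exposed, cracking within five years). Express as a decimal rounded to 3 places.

p₁ = P(outcome | exposed) = 128/349 = 0.36676
p₀ = P(outcome | unexposed) = 307/2439 = 0.12587
Under exogeneity and monotonicity, PN = (p₁ − p₀) / p₁.
PN = (0.36676 − 0.12587) / 0.36676 = 0.24089 / 0.36676 ≈ 0.6568

PN ≈ 0.657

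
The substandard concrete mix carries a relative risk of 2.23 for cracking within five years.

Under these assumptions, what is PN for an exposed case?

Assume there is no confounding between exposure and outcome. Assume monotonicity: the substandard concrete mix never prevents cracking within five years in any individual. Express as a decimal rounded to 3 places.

PN ≈ 0.552

Under exogeneity and monotonicity, PN = (RR − 1) / RR = 1 − 1/RR.
PN = (2.23 − 1) / 2.23 = 1.23 / 2.23 ≈ 0.5516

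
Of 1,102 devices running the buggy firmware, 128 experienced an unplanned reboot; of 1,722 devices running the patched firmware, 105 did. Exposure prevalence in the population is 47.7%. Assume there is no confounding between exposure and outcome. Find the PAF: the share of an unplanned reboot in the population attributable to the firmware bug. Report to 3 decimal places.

PAF ≈ 0.301

p₁ = P(outcome | exposed) = 128/1102 = 0.11615
p₀ = P(outcome | unexposed) = 105/1722 = 0.060976
Overall risk P(Y=1) = π·p₁ + (1−π)·p₀ = 0.477×0.11615 + 0.523×0.060976 = 0.087295.
Under exogeneity, PAF = [P(Y=1) − p₀] / P(Y=1).
PAF = (0.087295 − 0.060976) / 0.087295 ≈ 0.3015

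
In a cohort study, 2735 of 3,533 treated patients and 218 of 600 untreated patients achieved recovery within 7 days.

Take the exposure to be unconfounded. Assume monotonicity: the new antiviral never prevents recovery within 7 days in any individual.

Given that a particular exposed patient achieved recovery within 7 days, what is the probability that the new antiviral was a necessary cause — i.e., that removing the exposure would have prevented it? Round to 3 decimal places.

PN ≈ 0.531

p₁ = P(outcome | exposed) = 2735/3533 = 0.77413
p₀ = P(outcome | unexposed) = 218/600 = 0.36333
Under exogeneity and monotonicity, PN = (p₁ − p₀) / p₁.
PN = (0.77413 − 0.36333) / 0.77413 = 0.4108 / 0.77413 ≈ 0.5307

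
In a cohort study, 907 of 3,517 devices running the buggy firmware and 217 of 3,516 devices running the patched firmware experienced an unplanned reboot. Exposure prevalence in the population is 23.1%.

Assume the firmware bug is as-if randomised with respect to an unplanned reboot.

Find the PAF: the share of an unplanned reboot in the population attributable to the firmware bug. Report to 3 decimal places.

PAF ≈ 0.423

p₁ = P(outcome | exposed) = 907/3517 = 0.25789
p₀ = P(outcome | unexposed) = 217/3516 = 0.061718
Overall risk P(Y=1) = π·p₁ + (1−π)·p₀ = 0.231×0.25789 + 0.769×0.061718 = 0.10703.
Under exogeneity, PAF = [P(Y=1) − p₀] / P(Y=1).
PAF = (0.10703 − 0.061718) / 0.10703 ≈ 0.4234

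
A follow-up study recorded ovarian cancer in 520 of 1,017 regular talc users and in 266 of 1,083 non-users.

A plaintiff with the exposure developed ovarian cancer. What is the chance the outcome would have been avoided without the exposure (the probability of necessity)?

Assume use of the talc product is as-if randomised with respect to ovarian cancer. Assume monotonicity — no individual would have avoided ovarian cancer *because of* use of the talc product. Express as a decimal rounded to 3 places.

PN ≈ 0.520

p₁ = P(outcome | exposed) = 520/1017 = 0.51131
p₀ = P(outcome | unexposed) = 266/1083 = 0.24561
Under exogeneity and monotonicity, PN = (p₁ − p₀) / p₁.
PN = (0.51131 − 0.24561) / 0.51131 = 0.26569 / 0.51131 ≈ 0.5196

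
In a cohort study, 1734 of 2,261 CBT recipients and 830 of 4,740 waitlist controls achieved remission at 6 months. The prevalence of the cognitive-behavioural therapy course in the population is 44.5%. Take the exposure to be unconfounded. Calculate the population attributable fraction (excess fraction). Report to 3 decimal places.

PAF ≈ 0.601

p₁ = P(outcome | exposed) = 1734/2261 = 0.76692
p₀ = P(outcome | unexposed) = 830/4740 = 0.17511
Overall risk P(Y=1) = π·p₁ + (1−π)·p₀ = 0.445×0.76692 + 0.555×0.17511 = 0.43846.
Under exogeneity, PAF = [P(Y=1) − p₀] / P(Y=1).
PAF = (0.43846 − 0.17511) / 0.43846 ≈ 0.6006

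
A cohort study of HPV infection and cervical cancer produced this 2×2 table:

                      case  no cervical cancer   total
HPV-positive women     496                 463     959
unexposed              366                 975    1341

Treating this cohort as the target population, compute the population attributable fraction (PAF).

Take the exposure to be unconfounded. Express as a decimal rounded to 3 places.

p₁ = P(outcome | exposed) = 496/959 = 0.51721
p₀ = P(outcome | unexposed) = 366/1341 = 0.27293
Exposure prevalence π = 959/2300 = 0.41696; overall risk P(Y=1) = 0.37478.
Under exogeneity, PAF = [P(Y=1) − p₀]/P(Y=1).
PAF = (0.37478 − 0.27293) / 0.37478 ≈ 0.2718

PAF ≈ 0.272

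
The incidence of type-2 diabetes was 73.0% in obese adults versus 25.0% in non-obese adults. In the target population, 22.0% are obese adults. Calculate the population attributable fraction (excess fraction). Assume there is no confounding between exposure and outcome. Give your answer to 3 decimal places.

p₁ = 0.73, p₀ = 0.25.
Overall risk P(Y=1) = π·p₁ + (1−π)·p₀ = 0.22×0.73 + 0.78×0.25 = 0.3556.
Under exogeneity, PAF = [P(Y=1) − p₀] / P(Y=1).
PAF = (0.3556 − 0.25) / 0.3556 ≈ 0.2970

PAF ≈ 0.297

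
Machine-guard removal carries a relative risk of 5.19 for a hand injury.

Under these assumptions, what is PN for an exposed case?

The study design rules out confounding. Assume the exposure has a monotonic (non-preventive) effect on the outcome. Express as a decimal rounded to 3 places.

PN ≈ 0.807

Under exogeneity and monotonicity, PN = (RR − 1) / RR = 1 − 1/RR.
PN = (5.19 − 1) / 5.19 = 4.19 / 5.19 ≈ 0.8073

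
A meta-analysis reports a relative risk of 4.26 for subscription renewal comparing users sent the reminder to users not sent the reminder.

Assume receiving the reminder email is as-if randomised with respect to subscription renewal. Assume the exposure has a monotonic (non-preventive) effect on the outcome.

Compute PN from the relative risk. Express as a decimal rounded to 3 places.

Under exogeneity and monotonicity, PN = (RR − 1) / RR = 1 − 1/RR.
PN = (4.26 − 1) / 4.26 = 3.26 / 4.26 ≈ 0.7653

PN ≈ 0.765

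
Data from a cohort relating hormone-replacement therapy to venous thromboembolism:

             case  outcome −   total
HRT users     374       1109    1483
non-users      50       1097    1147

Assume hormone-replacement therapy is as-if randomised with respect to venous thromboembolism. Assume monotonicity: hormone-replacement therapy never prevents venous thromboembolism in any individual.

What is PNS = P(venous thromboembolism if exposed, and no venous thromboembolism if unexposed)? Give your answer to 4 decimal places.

PNS ≈ 0.2086

p₁ = P(outcome | exposed) = 374/1483 = 0.25219
p₀ = P(outcome | unexposed) = 50/1147 = 0.043592
Under exogeneity and monotonicity, PNS = p₁ − p₀.
PNS = 0.25219 − 0.043592 = 0.2086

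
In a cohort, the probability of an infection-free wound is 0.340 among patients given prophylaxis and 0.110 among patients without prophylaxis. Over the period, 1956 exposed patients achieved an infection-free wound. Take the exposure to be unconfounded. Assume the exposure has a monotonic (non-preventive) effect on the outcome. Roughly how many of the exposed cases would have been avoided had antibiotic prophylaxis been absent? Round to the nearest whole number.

about 1323 cases

Let p₁ = 0.34, p₀ = 0.11.
PN = (p₁ − p₀)/p₁ = (0.34 − 0.11) / 0.34 ≈ 0.67647.
Attributable cases ≈ PN × (exposed cases) = 0.67647 × 1956 ≈ 1323.18.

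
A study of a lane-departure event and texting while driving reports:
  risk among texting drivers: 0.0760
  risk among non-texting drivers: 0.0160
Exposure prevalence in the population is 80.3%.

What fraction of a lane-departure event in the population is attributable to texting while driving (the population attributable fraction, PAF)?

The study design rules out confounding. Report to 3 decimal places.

Let p₁ = 0.076, p₀ = 0.016.
Overall risk P(Y=1) = π·p₁ + (1−π)·p₀ = 0.803×0.076 + 0.197×0.016 = 0.06418.
Under exogeneity, PAF = [P(Y=1) − p₀] / P(Y=1).
PAF = (0.06418 − 0.016) / 0.06418 ≈ 0.7507

PAF ≈ 0.751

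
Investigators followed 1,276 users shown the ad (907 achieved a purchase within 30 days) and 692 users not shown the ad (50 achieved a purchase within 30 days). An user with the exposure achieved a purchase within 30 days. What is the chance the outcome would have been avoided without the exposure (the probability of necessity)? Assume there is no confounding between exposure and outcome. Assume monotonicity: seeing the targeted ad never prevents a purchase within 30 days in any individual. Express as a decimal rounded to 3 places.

p₁ = P(outcome | exposed) = 907/1276 = 0.71082
p₀ = P(outcome | unexposed) = 50/692 = 0.072254
Under exogeneity and monotonicity, PN = (p₁ − p₀) / p₁.
PN = (0.71082 − 0.072254) / 0.71082 = 0.63856 / 0.71082 ≈ 0.8984

PN ≈ 0.898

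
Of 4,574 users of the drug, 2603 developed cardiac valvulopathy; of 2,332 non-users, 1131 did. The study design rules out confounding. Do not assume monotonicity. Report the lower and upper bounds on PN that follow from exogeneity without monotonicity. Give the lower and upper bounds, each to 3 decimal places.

p₁ = P(outcome | exposed) = 2603/4574 = 0.56909
p₀ = P(outcome | unexposed) = 1131/2332 = 0.48499
Under exogeneity alone the bounds on PN are max{0,(p₁−p₀)/p₁} ≤ PN ≤ min{1,(1−p₀)/p₁}.
  lower = (p₁ − p₀)/p₁ = 0.084095 / 0.56909 ≈ 0.1478
  upper = min{1, (1 − p₀)/p₁} = 0.51501 / 0.56909 ≈ 0.9050

0.148 ≤ PN ≤ 0.905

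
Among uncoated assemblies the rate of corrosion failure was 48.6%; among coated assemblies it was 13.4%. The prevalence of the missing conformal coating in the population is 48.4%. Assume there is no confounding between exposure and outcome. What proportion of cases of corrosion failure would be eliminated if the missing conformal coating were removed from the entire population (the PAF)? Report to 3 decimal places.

PAF ≈ 0.560

p₁ = 0.486, p₀ = 0.134.
Overall risk P(Y=1) = π·p₁ + (1−π)·p₀ = 0.484×0.486 + 0.516×0.134 = 0.30437.
Under exogeneity, PAF = [P(Y=1) − p₀] / P(Y=1).
PAF = (0.30437 − 0.134) / 0.30437 ≈ 0.5597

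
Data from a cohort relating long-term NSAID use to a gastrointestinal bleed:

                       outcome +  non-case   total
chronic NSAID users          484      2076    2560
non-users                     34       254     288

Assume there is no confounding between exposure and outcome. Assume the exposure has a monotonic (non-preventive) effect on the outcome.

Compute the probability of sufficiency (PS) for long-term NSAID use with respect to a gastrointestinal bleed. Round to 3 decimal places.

p₁ = P(outcome | exposed) = 484/2560 = 0.18906
p₀ = P(outcome | unexposed) = 34/288 = 0.11806
Under exogeneity and monotonicity, PS = (p₁ − p₀)/(1 − p₀).
PS = (0.18906 − 0.11806) / 0.88194 ≈ 0.0805

PS ≈ 0.081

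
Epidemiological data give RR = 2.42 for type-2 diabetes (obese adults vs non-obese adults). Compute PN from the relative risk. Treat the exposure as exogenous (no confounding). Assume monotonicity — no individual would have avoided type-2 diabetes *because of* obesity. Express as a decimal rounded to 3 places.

PN ≈ 0.587

Under exogeneity and monotonicity, PN = (RR − 1) / RR = 1 − 1/RR.
PN = (2.42 − 1) / 2.42 = 1.42 / 2.42 ≈ 0.5868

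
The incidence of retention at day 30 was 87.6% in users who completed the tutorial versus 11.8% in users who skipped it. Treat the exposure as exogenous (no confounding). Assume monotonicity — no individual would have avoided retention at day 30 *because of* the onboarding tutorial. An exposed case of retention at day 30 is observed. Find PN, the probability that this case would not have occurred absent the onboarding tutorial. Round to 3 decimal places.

PN ≈ 0.865

p₁ = 0.876, p₀ = 0.118.
Under exogeneity and monotonicity, PN = (p₁ − p₀) / p₁.
PN = (0.876 − 0.118) / 0.876 = 0.758 / 0.876 ≈ 0.8653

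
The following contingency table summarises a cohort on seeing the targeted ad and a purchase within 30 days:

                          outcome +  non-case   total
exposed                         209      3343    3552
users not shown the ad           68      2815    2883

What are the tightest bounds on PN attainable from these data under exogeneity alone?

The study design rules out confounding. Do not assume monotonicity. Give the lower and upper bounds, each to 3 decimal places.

0.599 ≤ PN ≤ 1.000

p₁ = P(outcome | exposed) = 209/3552 = 0.05884
p₀ = P(outcome | unexposed) = 68/2883 = 0.023587
Under exogeneity alone the bounds on PN are max{0,(p₁−p₀)/p₁} ≤ PN ≤ min{1,(1−p₀)/p₁}.
  lower = (p₁ − p₀)/p₁ = 0.035254 / 0.05884 ≈ 0.5991
  upper = min{1, (1 − p₀)/p₁} = 0.97641 / 0.05884 ≈ 16.5944 → capped at 1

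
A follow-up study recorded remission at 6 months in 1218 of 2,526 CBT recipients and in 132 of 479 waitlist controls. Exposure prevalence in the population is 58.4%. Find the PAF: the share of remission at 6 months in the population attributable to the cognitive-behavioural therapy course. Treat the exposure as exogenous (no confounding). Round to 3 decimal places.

p₁ = P(outcome | exposed) = 1218/2526 = 0.48219
p₀ = P(outcome | unexposed) = 132/479 = 0.27557
Overall risk P(Y=1) = π·p₁ + (1−π)·p₀ = 0.584×0.48219 + 0.416×0.27557 = 0.39624.
Under exogeneity, PAF = [P(Y=1) − p₀] / P(Y=1).
PAF = (0.39624 − 0.27557) / 0.39624 ≈ 0.3045

PAF ≈ 0.305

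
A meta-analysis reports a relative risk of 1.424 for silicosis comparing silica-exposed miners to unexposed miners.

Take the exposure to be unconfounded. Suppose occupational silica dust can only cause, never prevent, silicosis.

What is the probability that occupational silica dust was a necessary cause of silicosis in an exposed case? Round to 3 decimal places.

Under exogeneity and monotonicity, PN = (RR − 1) / RR = 1 − 1/RR.
PN = (1.424 − 1) / 1.424 = 0.424 / 1.424 ≈ 0.2978

PN ≈ 0.298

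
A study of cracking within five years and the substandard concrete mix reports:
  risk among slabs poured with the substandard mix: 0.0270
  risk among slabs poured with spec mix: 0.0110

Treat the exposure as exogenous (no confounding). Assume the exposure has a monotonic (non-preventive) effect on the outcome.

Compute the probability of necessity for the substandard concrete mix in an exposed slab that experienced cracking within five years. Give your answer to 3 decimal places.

Let p₁ = 0.027, p₀ = 0.011.
Under exogeneity and monotonicity, PN = (p₁ − p₀) / p₁.
PN = (0.027 − 0.011) / 0.027 = 0.016 / 0.027 ≈ 0.5926

PN ≈ 0.593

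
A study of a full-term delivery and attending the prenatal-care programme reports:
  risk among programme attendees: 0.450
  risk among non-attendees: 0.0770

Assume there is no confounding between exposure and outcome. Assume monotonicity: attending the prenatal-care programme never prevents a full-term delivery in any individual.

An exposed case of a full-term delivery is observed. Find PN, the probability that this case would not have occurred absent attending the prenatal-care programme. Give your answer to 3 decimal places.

PN ≈ 0.829

Let p₁ = 0.45, p₀ = 0.077.
Under exogeneity and monotonicity, PN = (p₁ − p₀) / p₁.
PN = (0.45 − 0.077) / 0.45 = 0.373 / 0.45 ≈ 0.8289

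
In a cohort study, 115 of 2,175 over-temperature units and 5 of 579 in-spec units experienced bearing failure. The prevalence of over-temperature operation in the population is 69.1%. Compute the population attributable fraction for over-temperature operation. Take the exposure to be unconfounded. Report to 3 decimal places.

PAF ≈ 0.780

p₁ = P(outcome | exposed) = 115/2175 = 0.052874
p₀ = P(outcome | unexposed) = 5/579 = 0.0086356
Overall risk P(Y=1) = π·p₁ + (1−π)·p₀ = 0.691×0.052874 + 0.309×0.0086356 = 0.039204.
Under exogeneity, PAF = [P(Y=1) − p₀] / P(Y=1).
PAF = (0.039204 − 0.0086356) / 0.039204 ≈ 0.7797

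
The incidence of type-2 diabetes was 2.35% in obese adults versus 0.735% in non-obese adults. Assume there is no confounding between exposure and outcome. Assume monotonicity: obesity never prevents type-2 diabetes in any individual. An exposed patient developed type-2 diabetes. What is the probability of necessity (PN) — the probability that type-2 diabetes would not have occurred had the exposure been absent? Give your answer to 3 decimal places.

PN ≈ 0.687

p₁ = 0.0235, p₀ = 0.00735.
Under exogeneity and monotonicity, PN = (p₁ − p₀) / p₁.
PN = (0.0235 − 0.00735) / 0.0235 = 0.01615 / 0.0235 ≈ 0.6872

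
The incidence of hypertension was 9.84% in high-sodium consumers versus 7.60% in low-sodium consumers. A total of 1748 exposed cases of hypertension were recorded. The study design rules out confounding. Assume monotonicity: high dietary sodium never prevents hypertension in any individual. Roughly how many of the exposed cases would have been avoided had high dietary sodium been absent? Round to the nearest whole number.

p₁ = 0.0984, p₀ = 0.076.
PN = (p₁ − p₀)/p₁ = (0.0984 − 0.076) / 0.0984 ≈ 0.22764.
Attributable cases ≈ PN × (exposed cases) = 0.22764 × 1748 ≈ 397.92.

about 398 cases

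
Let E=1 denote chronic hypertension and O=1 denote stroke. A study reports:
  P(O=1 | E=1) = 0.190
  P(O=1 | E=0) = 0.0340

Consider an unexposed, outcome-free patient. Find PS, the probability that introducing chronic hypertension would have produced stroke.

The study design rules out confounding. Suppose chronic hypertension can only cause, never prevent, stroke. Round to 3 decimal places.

PS ≈ 0.161

Let p₁ = 0.19, p₀ = 0.034.
Under exogeneity and monotonicity, PS = (p₁ − p₀) / (1 − p₀).
PS = (0.19 − 0.034) / (1 − 0.034) = 0.156 / 0.966 ≈ 0.1615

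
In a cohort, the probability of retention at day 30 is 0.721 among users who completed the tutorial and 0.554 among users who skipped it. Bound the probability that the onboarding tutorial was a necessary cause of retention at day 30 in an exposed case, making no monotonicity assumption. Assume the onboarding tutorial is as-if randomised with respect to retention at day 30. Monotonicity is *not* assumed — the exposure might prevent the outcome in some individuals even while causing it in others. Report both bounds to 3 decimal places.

Let p₁ = 0.721, p₀ = 0.554.
Under exogeneity alone the bounds on PN are max{0,(p₁−p₀)/p₁} ≤ PN ≤ min{1,(1−p₀)/p₁}.
  lower = (p₁ − p₀)/p₁ = 0.167 / 0.721 ≈ 0.2316
  upper = min{1, (1 − p₀)/p₁} = 0.446 / 0.721 ≈ 0.6186

0.232 ≤ PN ≤ 0.619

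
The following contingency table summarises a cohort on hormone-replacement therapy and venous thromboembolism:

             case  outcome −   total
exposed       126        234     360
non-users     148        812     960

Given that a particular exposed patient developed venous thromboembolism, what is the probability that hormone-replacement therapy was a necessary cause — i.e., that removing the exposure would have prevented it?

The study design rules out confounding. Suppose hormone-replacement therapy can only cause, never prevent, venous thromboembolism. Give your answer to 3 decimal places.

PN ≈ 0.560

p₁ = P(outcome | exposed) = 126/360 = 0.35
p₀ = P(outcome | unexposed) = 148/960 = 0.15417
Under exogeneity and monotonicity, PN = (p₁ − p₀)/p₁.
PN = (0.35 − 0.15417) / 0.35 ≈ 0.5595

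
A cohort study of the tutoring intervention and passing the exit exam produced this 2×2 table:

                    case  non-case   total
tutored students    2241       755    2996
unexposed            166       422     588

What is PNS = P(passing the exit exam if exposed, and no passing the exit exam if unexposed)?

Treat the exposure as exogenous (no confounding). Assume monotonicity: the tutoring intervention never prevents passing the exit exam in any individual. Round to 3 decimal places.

p₁ = P(outcome | exposed) = 2241/2996 = 0.748
p₀ = P(outcome | unexposed) = 166/588 = 0.28231
Under exogeneity and monotonicity, PNS = p₁ − p₀.
PNS = 0.748 − 0.28231 = 0.46568

PNS ≈ 0.466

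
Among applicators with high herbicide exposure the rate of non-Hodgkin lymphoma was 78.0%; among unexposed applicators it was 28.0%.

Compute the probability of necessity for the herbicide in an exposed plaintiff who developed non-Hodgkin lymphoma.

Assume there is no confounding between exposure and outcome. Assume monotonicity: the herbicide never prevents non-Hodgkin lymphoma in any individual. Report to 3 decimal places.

p₁ = 0.78, p₀ = 0.28.
Under exogeneity and monotonicity, PN = (p₁ − p₀) / p₁.
PN = (0.78 − 0.28) / 0.78 = 0.5 / 0.78 ≈ 0.6410

PN ≈ 0.641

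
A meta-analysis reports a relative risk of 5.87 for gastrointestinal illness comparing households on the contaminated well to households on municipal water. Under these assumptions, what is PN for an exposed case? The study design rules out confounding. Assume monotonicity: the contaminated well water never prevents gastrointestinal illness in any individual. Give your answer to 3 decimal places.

Under exogeneity and monotonicity, PN = (RR − 1) / RR = 1 − 1/RR.
PN = (5.87 − 1) / 5.87 = 4.87 / 5.87 ≈ 0.8296

PN ≈ 0.830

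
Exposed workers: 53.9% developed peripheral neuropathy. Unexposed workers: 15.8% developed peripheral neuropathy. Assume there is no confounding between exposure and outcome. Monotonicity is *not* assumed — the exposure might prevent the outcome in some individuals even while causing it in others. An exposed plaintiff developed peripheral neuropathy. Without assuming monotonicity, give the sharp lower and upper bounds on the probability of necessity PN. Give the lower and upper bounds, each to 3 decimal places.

0.707 ≤ PN ≤ 1.000

p₁ = 0.539, p₀ = 0.158.
Under exogeneity alone the bounds on PN are max{0,(p₁−p₀)/p₁} ≤ PN ≤ min{1,(1−p₀)/p₁}.
  lower = (p₁ − p₀)/p₁ = 0.381 / 0.539 ≈ 0.7069
  upper = min{1, (1 − p₀)/p₁} = 0.842 / 0.539 ≈ 1.5622 → capped at 1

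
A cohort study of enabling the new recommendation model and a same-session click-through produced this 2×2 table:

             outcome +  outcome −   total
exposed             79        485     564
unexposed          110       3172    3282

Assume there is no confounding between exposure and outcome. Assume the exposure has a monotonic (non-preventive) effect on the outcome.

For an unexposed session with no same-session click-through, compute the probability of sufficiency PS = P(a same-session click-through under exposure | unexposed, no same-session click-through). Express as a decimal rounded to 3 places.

p₁ = P(outcome | exposed) = 79/564 = 0.14007
p₀ = P(outcome | unexposed) = 110/3282 = 0.033516
Under exogeneity and monotonicity, PS = (p₁ − p₀) / (1 − p₀).
PS = (0.14007 − 0.033516) / (1 − 0.033516) = 0.10655 / 0.96648 ≈ 0.1102

PS ≈ 0.110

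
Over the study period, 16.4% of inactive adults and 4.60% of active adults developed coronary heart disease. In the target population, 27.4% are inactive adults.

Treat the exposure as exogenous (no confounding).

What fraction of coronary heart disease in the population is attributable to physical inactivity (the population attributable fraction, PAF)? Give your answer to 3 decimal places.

p₁ = 0.164, p₀ = 0.046.
Overall risk P(Y=1) = π·p₁ + (1−π)·p₀ = 0.274×0.164 + 0.726×0.046 = 0.078332.
Under exogeneity, PAF = [P(Y=1) − p₀] / P(Y=1).
PAF = (0.078332 − 0.046) / 0.078332 ≈ 0.4128

PAF ≈ 0.413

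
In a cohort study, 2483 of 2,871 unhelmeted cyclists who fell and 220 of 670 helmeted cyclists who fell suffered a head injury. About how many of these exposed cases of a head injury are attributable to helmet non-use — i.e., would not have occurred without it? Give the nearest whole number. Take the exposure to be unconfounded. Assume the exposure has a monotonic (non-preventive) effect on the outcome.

p₁ = P(outcome | exposed) = 2483/2871 = 0.86486
p₀ = P(outcome | unexposed) = 220/670 = 0.32836
PN = (p₁ − p₀)/p₁ = (0.86486 − 0.32836) / 0.86486 ≈ 0.62033.
Attributable cases ≈ PN × (exposed cases) = 0.62033 × 2483 ≈ 1540.28.

about 1540 cases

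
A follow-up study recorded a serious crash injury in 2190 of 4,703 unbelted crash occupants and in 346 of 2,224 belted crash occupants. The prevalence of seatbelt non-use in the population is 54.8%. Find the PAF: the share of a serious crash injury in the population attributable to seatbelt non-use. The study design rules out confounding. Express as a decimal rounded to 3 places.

PAF ≈ 0.522

p₁ = P(outcome | exposed) = 2190/4703 = 0.46566
p₀ = P(outcome | unexposed) = 346/2224 = 0.15558
Overall risk P(Y=1) = π·p₁ + (1−π)·p₀ = 0.548×0.46566 + 0.452×0.15558 = 0.3255.
Under exogeneity, PAF = [P(Y=1) − p₀] / P(Y=1).
PAF = (0.3255 − 0.15558) / 0.3255 ≈ 0.5220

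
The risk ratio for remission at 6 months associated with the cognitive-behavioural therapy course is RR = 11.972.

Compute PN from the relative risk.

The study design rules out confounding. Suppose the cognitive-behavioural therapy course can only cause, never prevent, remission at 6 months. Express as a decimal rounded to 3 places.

Under exogeneity and monotonicity, PN = (RR − 1) / RR = 1 − 1/RR.
PN = (11.972 − 1) / 11.972 = 10.97 / 11.972 ≈ 0.9165

PN ≈ 0.916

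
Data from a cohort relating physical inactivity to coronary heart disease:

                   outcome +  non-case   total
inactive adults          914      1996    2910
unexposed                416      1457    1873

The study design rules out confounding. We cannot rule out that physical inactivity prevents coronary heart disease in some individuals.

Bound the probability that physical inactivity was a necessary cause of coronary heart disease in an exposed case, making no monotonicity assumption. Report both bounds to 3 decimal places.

0.293 ≤ PN ≤ 1.000

p₁ = P(outcome | exposed) = 914/2910 = 0.31409
p₀ = P(outcome | unexposed) = 416/1873 = 0.2221
Under exogeneity alone the bounds on PN are max{0,(p₁−p₀)/p₁} ≤ PN ≤ min{1,(1−p₀)/p₁}.
  lower = (p₁ − p₀)/p₁ = 0.091986 / 0.31409 ≈ 0.2929
  upper = min{1, (1 − p₀)/p₁} = 0.7779 / 0.31409 ≈ 2.4767 → capped at 1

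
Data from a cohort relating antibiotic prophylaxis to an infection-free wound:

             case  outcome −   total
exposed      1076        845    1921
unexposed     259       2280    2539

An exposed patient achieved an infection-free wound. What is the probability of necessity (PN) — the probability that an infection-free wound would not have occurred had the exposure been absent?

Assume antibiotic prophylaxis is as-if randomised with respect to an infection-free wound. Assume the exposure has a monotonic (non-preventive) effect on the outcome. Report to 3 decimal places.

p₁ = P(outcome | exposed) = 1076/1921 = 0.56012
p₀ = P(outcome | unexposed) = 259/2539 = 0.10201
Under exogeneity and monotonicity, PN = (p₁ − p₀)/p₁.
PN = (0.56012 − 0.10201) / 0.56012 ≈ 0.8179

PN ≈ 0.818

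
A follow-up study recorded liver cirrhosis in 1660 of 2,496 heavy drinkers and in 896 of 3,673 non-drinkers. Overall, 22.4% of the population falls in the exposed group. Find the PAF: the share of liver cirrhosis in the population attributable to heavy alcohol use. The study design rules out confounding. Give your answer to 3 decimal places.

p₁ = P(outcome | exposed) = 1660/2496 = 0.66506
p₀ = P(outcome | unexposed) = 896/3673 = 0.24394
Overall risk P(Y=1) = π·p₁ + (1−π)·p₀ = 0.224×0.66506 + 0.776×0.24394 = 0.33827.
Under exogeneity, PAF = [P(Y=1) − p₀] / P(Y=1).
PAF = (0.33827 − 0.24394) / 0.33827 ≈ 0.2789

PAF ≈ 0.279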